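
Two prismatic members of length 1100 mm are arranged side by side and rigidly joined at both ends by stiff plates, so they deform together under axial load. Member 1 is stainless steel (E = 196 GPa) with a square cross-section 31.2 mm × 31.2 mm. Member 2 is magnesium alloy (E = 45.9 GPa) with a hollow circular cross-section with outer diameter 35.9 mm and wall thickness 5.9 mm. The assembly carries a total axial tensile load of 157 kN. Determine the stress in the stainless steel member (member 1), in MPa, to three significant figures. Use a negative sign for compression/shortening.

142 MPa

A_1 = 973.4 mm².
A_2 = 556.1 mm².
Equal strain + equilibrium ⇒ each member carries load in proportion to AE: A₁E₁ = 190800000 N, A₂E₂ = 25520000 N, ΣAE = 216300000 N.
σ₁ = P·E₁/ΣAE = 157000·196000/216300000 = 142.3 MPa.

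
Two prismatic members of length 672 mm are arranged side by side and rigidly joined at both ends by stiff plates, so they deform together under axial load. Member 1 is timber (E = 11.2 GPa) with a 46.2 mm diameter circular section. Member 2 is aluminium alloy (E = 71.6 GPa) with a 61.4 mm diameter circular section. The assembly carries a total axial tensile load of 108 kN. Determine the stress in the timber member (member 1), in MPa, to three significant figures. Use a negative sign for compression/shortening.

A_1 = 1676 mm².
A_2 = 2961 mm².
Equal strain + equilibrium ⇒ each member carries load in proportion to AE: A₁E₁ = 18780000 N, A₂E₂ = 212000000 N, ΣAE = 230800000 N.
σ₁ = P·E₁/ΣAE = 108000·11200/230800000 = 5.241 MPa.

5.24 MPa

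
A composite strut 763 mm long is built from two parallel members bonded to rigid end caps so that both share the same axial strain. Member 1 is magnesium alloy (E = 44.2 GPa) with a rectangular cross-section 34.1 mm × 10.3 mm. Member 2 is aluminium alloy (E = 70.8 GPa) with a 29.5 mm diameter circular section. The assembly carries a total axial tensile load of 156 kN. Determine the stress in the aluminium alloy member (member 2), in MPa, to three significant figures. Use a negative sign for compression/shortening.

A_1 = 351.2 mm².
A_2 = 683.5 mm².
Equal strain + equilibrium ⇒ each member carries load in proportion to AE: A₁E₁ = 15520000 N, A₂E₂ = 48390000 N, ΣAE = 63920000 N.
σ₂ = P·E₂/ΣAE = 156000·70800/63920000 = 172.8 MPa.

173 MPa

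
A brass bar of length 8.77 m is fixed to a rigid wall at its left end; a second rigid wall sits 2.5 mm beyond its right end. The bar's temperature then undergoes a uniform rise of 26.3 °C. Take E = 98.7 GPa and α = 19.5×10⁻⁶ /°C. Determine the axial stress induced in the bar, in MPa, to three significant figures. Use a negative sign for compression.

-22.5 MPa

Free thermal expansion αLΔT = 19.5e-6 · 8770 · 26.3 = 4.498 mm.
The walls engage after the gap closes; constrained expansion = 4.498 − 2.5 = 1.998 mm.
The walls impose strain ε = −(1.998)/8770 = -2.2779e-04; σ = Eε = 98700 · -2.2779e-04 = -22.48 MPa.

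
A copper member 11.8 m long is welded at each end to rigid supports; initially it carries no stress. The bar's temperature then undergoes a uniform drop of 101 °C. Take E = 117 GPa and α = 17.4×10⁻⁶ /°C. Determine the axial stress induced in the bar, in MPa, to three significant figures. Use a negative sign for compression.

206 MPa

Free thermal expansion αLΔT = 17.4e-6 · 11800 · -101 = -20.74 mm.
The walls impose strain ε = −(-20.74)/11800 = 1.7574e-03; σ = Eε = 117000 · 1.7574e-03 = 205.6 MPa.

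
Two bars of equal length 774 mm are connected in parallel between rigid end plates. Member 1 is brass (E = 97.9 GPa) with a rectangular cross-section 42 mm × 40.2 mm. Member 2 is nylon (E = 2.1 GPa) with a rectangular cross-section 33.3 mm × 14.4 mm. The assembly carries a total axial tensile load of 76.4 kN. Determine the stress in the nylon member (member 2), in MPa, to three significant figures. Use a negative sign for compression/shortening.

A_1 = 1688 mm².
A_2 = 479.5 mm².
Equal strain + equilibrium ⇒ each member carries load in proportion to AE: A₁E₁ = 165300000 N, A₂E₂ = 1007000 N, ΣAE = 166300000 N.
σ₂ = P·E₂/ΣAE = 76400·2100/166300000 = 0.9648 MPa.

0.965 MPa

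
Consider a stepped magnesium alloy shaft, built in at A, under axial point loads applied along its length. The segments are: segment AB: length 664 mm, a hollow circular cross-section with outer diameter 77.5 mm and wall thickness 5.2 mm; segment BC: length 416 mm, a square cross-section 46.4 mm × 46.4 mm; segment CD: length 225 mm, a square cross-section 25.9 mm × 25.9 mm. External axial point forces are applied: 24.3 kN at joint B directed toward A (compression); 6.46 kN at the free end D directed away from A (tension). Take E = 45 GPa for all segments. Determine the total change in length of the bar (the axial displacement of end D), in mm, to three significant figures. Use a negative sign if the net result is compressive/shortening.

-0.147 mm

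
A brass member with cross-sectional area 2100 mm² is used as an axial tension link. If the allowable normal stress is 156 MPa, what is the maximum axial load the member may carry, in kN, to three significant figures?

328 kN

P_max = σ_allow · A = 156 · 2100 = 327600 N = 327.6 kN.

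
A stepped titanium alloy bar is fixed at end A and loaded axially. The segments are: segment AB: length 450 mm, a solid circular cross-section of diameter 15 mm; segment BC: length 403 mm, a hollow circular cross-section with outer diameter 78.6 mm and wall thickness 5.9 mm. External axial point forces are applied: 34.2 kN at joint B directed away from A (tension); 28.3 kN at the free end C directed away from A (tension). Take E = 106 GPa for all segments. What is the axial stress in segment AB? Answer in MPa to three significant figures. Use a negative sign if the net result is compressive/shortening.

Internal axial forces (sectioning from the free end, tension +): N_BC = 28.3 kN, N_AB = 62.5 kN.
A_AB = 176.7 mm².
σ_AB = N_AB/A_AB = 62500/176.7 = 353.7 MPa.

354 MPa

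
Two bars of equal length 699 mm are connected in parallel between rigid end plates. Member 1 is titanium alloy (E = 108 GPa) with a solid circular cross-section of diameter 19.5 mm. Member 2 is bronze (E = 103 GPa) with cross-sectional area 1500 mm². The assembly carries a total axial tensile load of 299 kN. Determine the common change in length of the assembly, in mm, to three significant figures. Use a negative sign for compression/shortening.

1.12 mm

A_1 = 298.6 mm².
Equal strain + equilibrium ⇒ each member carries load in proportion to AE: A₁E₁ = 32250000 N, A₂E₂ = 154500000 N, ΣAE = 186800000 N.
δ = PL/ΣAE = 299000·699/186800000 = 1.119 mm.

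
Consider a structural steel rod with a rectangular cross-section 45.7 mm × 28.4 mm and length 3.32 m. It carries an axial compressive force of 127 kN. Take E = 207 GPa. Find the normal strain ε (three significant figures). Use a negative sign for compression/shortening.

-4.73e-04

A = 1298 mm².
σ = N/A = -97.85 MPa; ε = σ/E = -97.85/207000 = -4.727e-04.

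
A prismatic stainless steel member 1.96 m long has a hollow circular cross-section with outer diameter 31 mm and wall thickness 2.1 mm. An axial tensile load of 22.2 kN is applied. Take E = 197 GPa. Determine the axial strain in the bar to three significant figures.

A = 190.7 mm².
σ = N/A = 116.4 MPa; ε = σ/E = 116.4/197000 = 5.910e-04.

5.91e-04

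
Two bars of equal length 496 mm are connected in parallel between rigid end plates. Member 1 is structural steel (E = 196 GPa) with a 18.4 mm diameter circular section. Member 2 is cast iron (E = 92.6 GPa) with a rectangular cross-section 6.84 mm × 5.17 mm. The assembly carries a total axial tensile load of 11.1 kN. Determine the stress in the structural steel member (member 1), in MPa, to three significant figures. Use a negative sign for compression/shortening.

A_1 = 265.9 mm².
A_2 = 35.36 mm².
Equal strain + equilibrium ⇒ each member carries load in proportion to AE: A₁E₁ = 52120000 N, A₂E₂ = 3275000 N, ΣAE = 55390000 N.
σ₁ = P·E₁/ΣAE = 11100·196000/55390000 = 39.28 MPa.

39.3 MPa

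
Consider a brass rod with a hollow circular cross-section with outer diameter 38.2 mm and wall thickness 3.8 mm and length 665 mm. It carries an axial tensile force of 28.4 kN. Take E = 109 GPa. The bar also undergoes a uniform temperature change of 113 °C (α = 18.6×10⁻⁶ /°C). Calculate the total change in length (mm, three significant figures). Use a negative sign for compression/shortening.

1.82 mm

A = 410.7 mm².
δ_mech = NL/(AE) = 28400·665/(410.7·109000) = 0.4219 mm.
δ_thermal = αLΔT = 18.6e-6·665·113 = 1.398 mm.
δ = δ_mech + δ_thermal = 1.82 mm.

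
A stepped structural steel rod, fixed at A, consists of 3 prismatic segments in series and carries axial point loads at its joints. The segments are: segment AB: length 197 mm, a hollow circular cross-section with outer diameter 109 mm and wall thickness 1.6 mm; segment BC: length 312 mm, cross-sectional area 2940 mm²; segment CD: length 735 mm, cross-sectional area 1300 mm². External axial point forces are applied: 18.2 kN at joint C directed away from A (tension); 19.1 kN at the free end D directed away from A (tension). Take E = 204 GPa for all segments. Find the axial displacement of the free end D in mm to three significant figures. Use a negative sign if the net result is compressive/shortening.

0.139 mm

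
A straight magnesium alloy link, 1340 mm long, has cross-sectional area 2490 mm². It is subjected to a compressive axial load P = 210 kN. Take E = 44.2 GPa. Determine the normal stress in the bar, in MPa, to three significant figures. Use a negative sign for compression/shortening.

-84.3 MPa

σ = N/A = -210000/2490 = -84.34 MPa.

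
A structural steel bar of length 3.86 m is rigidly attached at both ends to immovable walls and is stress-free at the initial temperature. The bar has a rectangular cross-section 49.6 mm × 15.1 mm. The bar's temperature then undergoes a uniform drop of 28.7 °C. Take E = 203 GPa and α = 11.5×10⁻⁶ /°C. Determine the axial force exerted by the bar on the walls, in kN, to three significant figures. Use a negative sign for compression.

50.2 kN

Free thermal expansion αLΔT = 11.5e-6 · 3860 · -28.7 = -1.274 mm.
The walls impose strain ε = −(-1.274)/3860 = 3.3005e-04; σ = Eε = 203000 · 3.3005e-04 = 67 MPa.
Wall reaction R = σ·A = 67·749 = 50180 N = 50.18 kN.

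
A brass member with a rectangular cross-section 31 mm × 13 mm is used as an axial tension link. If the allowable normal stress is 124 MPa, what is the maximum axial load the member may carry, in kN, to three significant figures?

50.0 kN

A = 403 mm².
P_max = σ_allow · A = 124 · 403 = 49970 N = 49.97 kN.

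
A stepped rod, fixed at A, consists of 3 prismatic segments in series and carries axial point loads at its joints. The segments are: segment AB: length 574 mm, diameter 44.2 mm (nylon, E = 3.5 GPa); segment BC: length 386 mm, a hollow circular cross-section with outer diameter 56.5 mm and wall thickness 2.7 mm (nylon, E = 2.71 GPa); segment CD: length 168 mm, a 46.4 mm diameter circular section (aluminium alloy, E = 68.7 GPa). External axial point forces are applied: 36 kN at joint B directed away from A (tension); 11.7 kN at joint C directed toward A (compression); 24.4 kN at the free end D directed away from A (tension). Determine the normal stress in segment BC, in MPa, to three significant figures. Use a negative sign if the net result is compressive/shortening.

27.8 MPa

Internal axial forces (sectioning from the free end, tension +): N_CD = 24.4 kN, N_BC = 12.7 kN, N_AB = 48.7 kN.
A_BC = 456.3 mm².
σ_BC = N_BC/A_BC = 12700/456.3 = 27.83 MPa.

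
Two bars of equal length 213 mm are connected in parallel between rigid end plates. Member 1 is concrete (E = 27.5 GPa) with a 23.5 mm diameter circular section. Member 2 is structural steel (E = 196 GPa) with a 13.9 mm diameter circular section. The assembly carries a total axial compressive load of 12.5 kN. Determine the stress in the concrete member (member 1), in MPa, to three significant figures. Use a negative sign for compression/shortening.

-8.25 MPa

A_1 = 433.7 mm².
A_2 = 151.7 mm².
Equal strain + equilibrium ⇒ each member carries load in proportion to AE: A₁E₁ = 11930000 N, A₂E₂ = 29740000 N, ΣAE = 41670000 N.
σ₁ = P·E₁/ΣAE = -12500·27500/41670000 = -8.249 MPa.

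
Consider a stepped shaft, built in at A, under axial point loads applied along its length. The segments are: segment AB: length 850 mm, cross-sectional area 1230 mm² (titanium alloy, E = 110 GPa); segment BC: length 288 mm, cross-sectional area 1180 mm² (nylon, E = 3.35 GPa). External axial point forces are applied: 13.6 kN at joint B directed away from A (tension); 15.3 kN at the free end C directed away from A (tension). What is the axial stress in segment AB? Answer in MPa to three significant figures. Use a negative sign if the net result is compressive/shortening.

Internal axial forces (sectioning from the free end, tension +): N_BC = 15.3 kN, N_AB = 28.9 kN.
σ_AB = N_AB/A_AB = 28900/1230 = 23.5 MPa.

23.5 MPa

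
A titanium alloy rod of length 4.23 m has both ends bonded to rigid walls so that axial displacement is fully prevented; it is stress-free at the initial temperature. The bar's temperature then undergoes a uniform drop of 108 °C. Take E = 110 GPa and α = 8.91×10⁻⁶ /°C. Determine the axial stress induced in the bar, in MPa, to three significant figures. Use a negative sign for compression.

106 MPa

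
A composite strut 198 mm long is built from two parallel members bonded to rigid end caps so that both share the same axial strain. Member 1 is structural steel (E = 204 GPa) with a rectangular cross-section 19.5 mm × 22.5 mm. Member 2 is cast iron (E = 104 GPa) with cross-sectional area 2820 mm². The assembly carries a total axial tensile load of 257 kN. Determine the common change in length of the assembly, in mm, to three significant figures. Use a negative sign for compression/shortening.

0.133 mm

A_1 = 438.8 mm².
Equal strain + equilibrium ⇒ each member carries load in proportion to AE: A₁E₁ = 89500000 N, A₂E₂ = 293300000 N, ΣAE = 382800000 N.
δ = PL/ΣAE = 257000·198/382800000 = 0.1329 mm.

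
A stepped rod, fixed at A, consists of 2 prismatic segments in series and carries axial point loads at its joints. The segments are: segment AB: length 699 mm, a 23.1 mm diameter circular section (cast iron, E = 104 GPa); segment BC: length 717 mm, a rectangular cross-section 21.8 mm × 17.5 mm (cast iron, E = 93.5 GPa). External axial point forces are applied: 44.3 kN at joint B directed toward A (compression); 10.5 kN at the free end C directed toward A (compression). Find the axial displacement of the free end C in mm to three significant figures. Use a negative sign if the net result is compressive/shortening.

Internal axial forces (sectioning from the free end, tension +): N_BC = -10.5 kN, N_AB = -54.8 kN.
A_AB = 419.1 mm².
A_BC = 381.5 mm².
δ_AB = -54800·699/(419.1·104000) = -0.8788 mm
δ_BC = -10500·717/(381.5·93500) = -0.2111 mm
δ = Σδ_i = -1.09 mm.

-1.09 mm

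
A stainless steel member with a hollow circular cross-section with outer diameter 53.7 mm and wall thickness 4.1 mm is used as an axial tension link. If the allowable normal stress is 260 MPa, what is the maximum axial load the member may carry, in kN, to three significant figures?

166 kN

A = 638.9 mm².
P_max = σ_allow · A = 260 · 638.9 = 166100 N = 166.1 kN.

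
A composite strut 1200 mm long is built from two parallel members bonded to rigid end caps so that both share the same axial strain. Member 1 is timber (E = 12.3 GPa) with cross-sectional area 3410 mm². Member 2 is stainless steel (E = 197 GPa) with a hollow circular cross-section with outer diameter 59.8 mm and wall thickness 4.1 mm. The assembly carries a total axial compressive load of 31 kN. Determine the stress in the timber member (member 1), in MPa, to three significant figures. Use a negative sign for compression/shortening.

-2.08 MPa

A_2 = 717.4 mm².
Equal strain + equilibrium ⇒ each member carries load in proportion to AE: A₁E₁ = 41940000 N, A₂E₂ = 141300000 N, ΣAE = 183300000 N.
σ₁ = P·E₁/ΣAE = -31000·12300/183300000 = -2.08 MPa.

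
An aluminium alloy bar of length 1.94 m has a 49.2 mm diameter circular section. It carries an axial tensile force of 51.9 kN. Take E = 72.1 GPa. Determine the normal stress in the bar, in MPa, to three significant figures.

A = 1901 mm².
σ = N/A = 51900/1901 = 27.3 MPa.

27.3 MPa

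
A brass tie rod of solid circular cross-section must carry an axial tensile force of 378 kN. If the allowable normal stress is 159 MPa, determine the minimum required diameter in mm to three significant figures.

Required area A ≥ P/σ_allow = 378000/159 = 2377 mm².
For a solid circular section, d ≥ √(4A/π) = 55.02 mm.

55.0 mm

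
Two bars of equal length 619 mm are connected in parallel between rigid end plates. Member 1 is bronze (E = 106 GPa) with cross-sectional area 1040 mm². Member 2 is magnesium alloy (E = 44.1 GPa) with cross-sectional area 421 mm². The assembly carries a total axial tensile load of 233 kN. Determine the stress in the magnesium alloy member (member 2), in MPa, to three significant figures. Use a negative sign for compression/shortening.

Equal strain + equilibrium ⇒ each member carries load in proportion to AE: A₁E₁ = 110200000 N, A₂E₂ = 18570000 N, ΣAE = 128800000 N.
σ₂ = P·E₂/ΣAE = 233000·44100/128800000 = 79.77 MPa.

79.8 MPa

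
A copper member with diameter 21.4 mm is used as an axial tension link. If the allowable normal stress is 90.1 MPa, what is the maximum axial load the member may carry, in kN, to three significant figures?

A = 359.7 mm².
P_max = σ_allow · A = 90.1 · 359.7 = 32410 N = 32.41 kN.

32.4 kN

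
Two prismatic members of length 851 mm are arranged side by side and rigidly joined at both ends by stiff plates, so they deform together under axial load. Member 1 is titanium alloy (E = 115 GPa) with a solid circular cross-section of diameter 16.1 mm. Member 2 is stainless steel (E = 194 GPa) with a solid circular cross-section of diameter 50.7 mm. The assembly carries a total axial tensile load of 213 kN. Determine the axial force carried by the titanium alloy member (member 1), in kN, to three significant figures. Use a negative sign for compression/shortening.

12.0 kN

A_1 = 203.6 mm².
A_2 = 2019 mm².
Equal strain + equilibrium ⇒ each member carries load in proportion to AE: A₁E₁ = 23410000 N, A₂E₂ = 391700000 N, ΣAE = 415100000 N.
F₁ = P·A₁E₁/ΣAE = 213000·23410000/415100000 = 12010 N.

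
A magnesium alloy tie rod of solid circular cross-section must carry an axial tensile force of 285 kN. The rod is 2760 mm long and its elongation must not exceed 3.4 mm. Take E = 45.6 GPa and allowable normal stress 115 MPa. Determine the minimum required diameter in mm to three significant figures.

80.4 mm

Required area A ≥ P/σ_allow = 285000/115 = 2478 mm².
For a solid circular section, d ≥ √(4A/π) = 56.17 mm.
Elongation limit: A ≥ PL/(Eδ_allow) = 285000·2760/(45600·3.4) = 5074 mm² ⇒ d ≥ 80.37 mm.
The elongation limit governs.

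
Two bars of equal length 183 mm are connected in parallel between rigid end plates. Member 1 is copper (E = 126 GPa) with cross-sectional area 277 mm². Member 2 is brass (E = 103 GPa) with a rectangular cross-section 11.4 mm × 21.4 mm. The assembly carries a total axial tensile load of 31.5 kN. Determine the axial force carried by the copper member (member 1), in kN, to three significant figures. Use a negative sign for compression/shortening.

A_2 = 244 mm².
Equal strain + equilibrium ⇒ each member carries load in proportion to AE: A₁E₁ = 34900000 N, A₂E₂ = 25130000 N, ΣAE = 60030000 N.
F₁ = P·A₁E₁/ΣAE = 31500·34900000/60030000 = 18310 N.

18.3 kN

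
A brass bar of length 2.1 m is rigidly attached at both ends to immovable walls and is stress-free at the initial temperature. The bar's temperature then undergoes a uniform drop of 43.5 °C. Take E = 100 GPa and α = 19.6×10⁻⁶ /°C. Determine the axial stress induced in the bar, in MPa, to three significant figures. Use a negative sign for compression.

85.3 MPa

Free thermal expansion αLΔT = 19.6e-6 · 2100 · -43.5 = -1.79 mm.
The walls impose strain ε = −(-1.79)/2100 = 8.5260e-04; σ = Eε = 100000 · 8.5260e-04 = 85.26 MPa.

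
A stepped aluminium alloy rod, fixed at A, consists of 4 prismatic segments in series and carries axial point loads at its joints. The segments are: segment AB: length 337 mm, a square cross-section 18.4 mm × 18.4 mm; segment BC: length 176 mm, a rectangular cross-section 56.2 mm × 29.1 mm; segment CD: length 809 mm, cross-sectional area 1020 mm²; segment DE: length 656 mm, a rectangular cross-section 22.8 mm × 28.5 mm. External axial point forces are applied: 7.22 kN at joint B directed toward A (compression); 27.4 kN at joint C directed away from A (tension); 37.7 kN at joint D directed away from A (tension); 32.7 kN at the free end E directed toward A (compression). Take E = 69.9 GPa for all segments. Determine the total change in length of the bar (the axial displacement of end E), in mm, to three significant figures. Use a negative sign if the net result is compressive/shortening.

Internal axial forces (sectioning from the free end, tension +): N_DE = -32.7 kN, N_CD = 5 kN, N_BC = 32.4 kN, N_AB = 25.18 kN.
A_AB = 338.6 mm².
A_BC = 1635 mm².
A_DE = 649.8 mm².
δ_AB = 25180·337/(338.6·69900) = 0.3586 mm
δ_BC = 32400·176/(1635·69900) = 0.04988 mm
δ_CD = 5000·809/(1020·69900) = 0.05673 mm
δ_DE = -32700·656/(649.8·69900) = -0.4723 mm
δ = Σδ_i = -0.007089 mm.

-0.00709 mm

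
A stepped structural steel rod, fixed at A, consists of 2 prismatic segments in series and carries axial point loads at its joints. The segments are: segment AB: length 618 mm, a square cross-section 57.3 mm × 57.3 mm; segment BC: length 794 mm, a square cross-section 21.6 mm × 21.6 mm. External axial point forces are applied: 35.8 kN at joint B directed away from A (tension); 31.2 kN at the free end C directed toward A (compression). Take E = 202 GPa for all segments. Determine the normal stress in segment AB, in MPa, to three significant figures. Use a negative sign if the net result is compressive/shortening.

1.40 MPa

Internal axial forces (sectioning from the free end, tension +): N_BC = -31.2 kN, N_AB = 4.6 kN.
A_AB = 3283 mm².
σ_AB = N_AB/A_AB = 4600/3283 = 1.401 MPa.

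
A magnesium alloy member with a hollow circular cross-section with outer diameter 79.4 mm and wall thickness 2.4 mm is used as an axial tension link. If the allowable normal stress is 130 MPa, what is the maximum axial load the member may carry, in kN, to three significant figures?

A = 580.6 mm².
P_max = σ_allow · A = 130 · 580.6 = 75470 N = 75.47 kN.

75.5 kN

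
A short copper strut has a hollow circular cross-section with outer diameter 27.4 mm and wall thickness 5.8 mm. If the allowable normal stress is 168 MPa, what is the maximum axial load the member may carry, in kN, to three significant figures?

66.1 kN

A = 393.6 mm².
P_max = σ_allow · A = 168 · 393.6 = 66120 N = 66.12 kN.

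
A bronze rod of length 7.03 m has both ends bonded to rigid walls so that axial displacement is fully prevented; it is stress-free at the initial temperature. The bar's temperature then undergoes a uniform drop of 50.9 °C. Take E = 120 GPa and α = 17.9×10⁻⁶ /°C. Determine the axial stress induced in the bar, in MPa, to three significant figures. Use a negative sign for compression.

109 MPa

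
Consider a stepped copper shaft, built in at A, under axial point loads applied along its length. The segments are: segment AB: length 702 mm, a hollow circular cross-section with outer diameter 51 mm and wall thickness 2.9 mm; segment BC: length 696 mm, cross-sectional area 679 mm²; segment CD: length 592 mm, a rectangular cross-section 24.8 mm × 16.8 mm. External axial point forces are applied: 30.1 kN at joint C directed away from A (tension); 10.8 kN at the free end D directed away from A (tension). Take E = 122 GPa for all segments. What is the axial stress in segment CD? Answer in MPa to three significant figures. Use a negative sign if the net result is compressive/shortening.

25.9 MPa

Internal axial forces (sectioning from the free end, tension +): N_CD = 10.8 kN, N_BC = 40.9 kN, N_AB = 40.9 kN.
A_CD = 416.6 mm².
σ_CD = N_CD/A_CD = 10800/416.6 = 25.92 MPa.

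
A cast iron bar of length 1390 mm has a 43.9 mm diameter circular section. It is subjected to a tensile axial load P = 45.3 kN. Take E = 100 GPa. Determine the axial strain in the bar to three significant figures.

2.99e-04

A = 1514 mm².
σ = N/A = 29.93 MPa; ε = σ/E = 29.93/100000 = 2.993e-04.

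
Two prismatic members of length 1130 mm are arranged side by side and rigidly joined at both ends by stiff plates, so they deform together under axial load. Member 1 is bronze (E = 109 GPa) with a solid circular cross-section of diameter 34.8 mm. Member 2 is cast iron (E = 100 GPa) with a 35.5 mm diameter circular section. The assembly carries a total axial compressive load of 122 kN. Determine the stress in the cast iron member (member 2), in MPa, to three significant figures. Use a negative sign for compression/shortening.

-60.2 MPa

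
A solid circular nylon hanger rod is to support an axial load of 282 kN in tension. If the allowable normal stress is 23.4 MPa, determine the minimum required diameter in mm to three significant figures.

Required area A ≥ P/σ_allow = 282000/23.4 = 12050 mm².
For a solid circular section, d ≥ √(4A/π) = 123.9 mm.

124 mm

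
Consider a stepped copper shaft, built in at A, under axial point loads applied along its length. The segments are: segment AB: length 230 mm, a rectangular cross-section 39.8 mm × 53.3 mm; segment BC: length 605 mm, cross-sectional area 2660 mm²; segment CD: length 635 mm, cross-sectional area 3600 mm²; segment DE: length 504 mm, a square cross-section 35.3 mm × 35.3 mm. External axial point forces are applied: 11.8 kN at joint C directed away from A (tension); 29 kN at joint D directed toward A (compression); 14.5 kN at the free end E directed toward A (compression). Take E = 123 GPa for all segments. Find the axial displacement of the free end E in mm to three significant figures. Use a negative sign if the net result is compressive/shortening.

-0.197 mm

Internal axial forces (sectioning from the free end, tension +): N_DE = -14.5 kN, N_CD = -43.5 kN, N_BC = -31.7 kN, N_AB = -31.7 kN.
A_AB = 2121 mm².
A_DE = 1246 mm².
δ_AB = -31700·230/(2121·123000) = -0.02794 mm
δ_BC = -31700·605/(2660·123000) = -0.05862 mm
δ_CD = -43500·635/(3600·123000) = -0.06238 mm
δ_DE = -14500·504/(1246·123000) = -0.04768 mm
δ = Σδ_i = -0.1966 mm.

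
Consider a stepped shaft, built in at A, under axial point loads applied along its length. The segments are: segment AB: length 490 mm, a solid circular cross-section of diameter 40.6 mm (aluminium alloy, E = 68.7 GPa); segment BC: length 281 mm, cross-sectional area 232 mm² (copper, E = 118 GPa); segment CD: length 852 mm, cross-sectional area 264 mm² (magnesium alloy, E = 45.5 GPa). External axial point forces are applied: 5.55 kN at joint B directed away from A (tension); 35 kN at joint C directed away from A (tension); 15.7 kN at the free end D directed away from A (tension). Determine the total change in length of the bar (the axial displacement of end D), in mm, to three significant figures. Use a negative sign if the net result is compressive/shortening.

1.94 mm

Internal axial forces (sectioning from the free end, tension +): N_CD = 15.7 kN, N_BC = 50.7 kN, N_AB = 56.25 kN.
A_AB = 1295 mm².
δ_AB = 56250·490/(1295·68700) = 0.3099 mm
δ_BC = 50700·281/(232·118000) = 0.5204 mm
δ_CD = 15700·852/(264·45500) = 1.114 mm
δ = Σδ_i = 1.944 mm.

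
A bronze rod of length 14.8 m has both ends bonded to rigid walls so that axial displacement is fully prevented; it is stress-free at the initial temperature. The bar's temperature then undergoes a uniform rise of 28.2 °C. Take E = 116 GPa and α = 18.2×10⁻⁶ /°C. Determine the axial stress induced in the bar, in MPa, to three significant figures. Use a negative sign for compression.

Free thermal expansion αLΔT = 18.2e-6 · 14800 · 28.2 = 7.596 mm.
The walls impose strain ε = −(7.596)/14800 = -5.1324e-04; σ = Eε = 116000 · -5.1324e-04 = -59.54 MPa.

-59.5 MPa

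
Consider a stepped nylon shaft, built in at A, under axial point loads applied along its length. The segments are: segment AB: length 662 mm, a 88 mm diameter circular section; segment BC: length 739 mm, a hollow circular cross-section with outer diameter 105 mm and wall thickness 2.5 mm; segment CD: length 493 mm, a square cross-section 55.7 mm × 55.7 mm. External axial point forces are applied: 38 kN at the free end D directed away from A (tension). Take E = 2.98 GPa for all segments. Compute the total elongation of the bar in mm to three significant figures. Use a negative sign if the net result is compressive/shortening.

Internal axial forces (sectioning from the free end, tension +): N_CD = 38 kN, N_BC = 38 kN, N_AB = 38 kN.
A_AB = 6082 mm².
A_BC = 805 mm².
A_CD = 3102 mm².
δ_AB = 38000·662/(6082·2980) = 1.388 mm
δ_BC = 38000·739/(805·2980) = 11.71 mm
δ_CD = 38000·493/(3102·2980) = 2.026 mm
δ = Σδ_i = 15.12 mm.

15.1 mm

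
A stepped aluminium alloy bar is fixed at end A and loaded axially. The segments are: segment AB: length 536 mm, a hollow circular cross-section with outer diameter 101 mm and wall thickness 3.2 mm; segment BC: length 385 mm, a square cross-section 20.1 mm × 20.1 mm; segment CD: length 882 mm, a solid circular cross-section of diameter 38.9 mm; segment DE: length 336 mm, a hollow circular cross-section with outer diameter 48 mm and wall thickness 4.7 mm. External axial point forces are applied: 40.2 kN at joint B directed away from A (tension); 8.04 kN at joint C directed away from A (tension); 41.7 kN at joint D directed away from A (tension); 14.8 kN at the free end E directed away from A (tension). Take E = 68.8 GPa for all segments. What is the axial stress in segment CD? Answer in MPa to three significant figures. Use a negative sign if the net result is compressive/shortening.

Internal axial forces (sectioning from the free end, tension +): N_DE = 14.8 kN, N_CD = 56.5 kN, N_BC = 64.54 kN, N_AB = 104.7 kN.
A_CD = 1188 mm².
σ_CD = N_CD/A_CD = 56500/1188 = 47.54 MPa.

47.5 MPa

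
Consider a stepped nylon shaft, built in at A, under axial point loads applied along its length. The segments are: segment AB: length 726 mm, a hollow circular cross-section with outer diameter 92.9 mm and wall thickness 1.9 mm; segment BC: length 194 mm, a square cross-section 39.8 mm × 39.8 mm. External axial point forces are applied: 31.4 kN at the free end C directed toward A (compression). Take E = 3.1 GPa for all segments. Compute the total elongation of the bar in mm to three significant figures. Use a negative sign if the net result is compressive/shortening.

-14.8 mm

Internal axial forces (sectioning from the free end, tension +): N_BC = -31.4 kN, N_AB = -31.4 kN.
A_AB = 543.2 mm².
A_BC = 1584 mm².
δ_AB = -31400·726/(543.2·3100) = -13.54 mm
δ_BC = -31400·194/(1584·3100) = -1.241 mm
δ = Σδ_i = -14.78 mm.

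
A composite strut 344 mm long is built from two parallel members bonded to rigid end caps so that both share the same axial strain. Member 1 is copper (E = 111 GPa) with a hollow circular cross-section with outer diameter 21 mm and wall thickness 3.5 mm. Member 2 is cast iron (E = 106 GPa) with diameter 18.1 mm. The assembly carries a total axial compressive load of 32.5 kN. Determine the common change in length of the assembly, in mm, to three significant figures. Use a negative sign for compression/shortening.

-0.230 mm

A_1 = 192.4 mm².
A_2 = 257.3 mm².
Equal strain + equilibrium ⇒ each member carries load in proportion to AE: A₁E₁ = 21360000 N, A₂E₂ = 27270000 N, ΣAE = 48630000 N.
δ = PL/ΣAE = -32500·344/48630000 = -0.2299 mm.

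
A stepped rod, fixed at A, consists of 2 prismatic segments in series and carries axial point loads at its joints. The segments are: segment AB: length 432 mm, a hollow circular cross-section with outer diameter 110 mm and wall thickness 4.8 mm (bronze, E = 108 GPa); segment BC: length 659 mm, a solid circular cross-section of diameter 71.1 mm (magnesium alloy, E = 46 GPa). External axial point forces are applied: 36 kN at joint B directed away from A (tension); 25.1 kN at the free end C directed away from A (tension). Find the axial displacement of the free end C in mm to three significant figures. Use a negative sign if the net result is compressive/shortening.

0.245 mm

Internal axial forces (sectioning from the free end, tension +): N_BC = 25.1 kN, N_AB = 61.1 kN.
A_AB = 1586 mm².
A_BC = 3970 mm².
δ_AB = 61100·432/(1586·108000) = 0.1541 mm
δ_BC = 25100·659/(3970·46000) = 0.09057 mm
δ = Σδ_i = 0.2446 mm.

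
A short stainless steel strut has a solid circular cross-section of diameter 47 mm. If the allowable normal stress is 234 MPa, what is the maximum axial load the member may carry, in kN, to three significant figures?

406 kN

A = 1735 mm².
P_max = σ_allow · A = 234 · 1735 = 406000 N = 406 kN.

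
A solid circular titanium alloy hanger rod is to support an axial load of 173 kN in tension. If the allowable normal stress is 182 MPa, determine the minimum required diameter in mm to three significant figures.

34.8 mm

Required area A ≥ P/σ_allow = 173000/182 = 950.5 mm².
For a solid circular section, d ≥ √(4A/π) = 34.79 mm.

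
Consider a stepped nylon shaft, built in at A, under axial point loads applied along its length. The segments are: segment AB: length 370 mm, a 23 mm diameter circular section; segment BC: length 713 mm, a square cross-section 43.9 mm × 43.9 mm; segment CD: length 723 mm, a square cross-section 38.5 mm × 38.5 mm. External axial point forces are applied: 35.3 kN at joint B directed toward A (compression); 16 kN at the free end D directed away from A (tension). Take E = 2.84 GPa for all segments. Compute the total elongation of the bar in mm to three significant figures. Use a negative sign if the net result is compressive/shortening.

Internal axial forces (sectioning from the free end, tension +): N_CD = 16 kN, N_BC = 16 kN, N_AB = -19.3 kN.
A_AB = 415.5 mm².
A_BC = 1927 mm².
A_CD = 1482 mm².
δ_AB = -19300·370/(415.5·2840) = -6.052 mm
δ_BC = 16000·713/(1927·2840) = 2.084 mm
δ_CD = 16000·723/(1482·2840) = 2.748 mm
δ = Σδ_i = -1.22 mm.

-1.22 mm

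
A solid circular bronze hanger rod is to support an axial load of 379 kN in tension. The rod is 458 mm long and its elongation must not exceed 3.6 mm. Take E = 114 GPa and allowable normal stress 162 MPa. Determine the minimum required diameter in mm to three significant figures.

Required area A ≥ P/σ_allow = 379000/162 = 2340 mm².
For a solid circular section, d ≥ √(4A/π) = 54.58 mm.
Elongation limit: A ≥ PL/(Eδ_allow) = 379000·458/(114000·3.6) = 423 mm² ⇒ d ≥ 23.21 mm.
The stress limit governs.

54.6 mm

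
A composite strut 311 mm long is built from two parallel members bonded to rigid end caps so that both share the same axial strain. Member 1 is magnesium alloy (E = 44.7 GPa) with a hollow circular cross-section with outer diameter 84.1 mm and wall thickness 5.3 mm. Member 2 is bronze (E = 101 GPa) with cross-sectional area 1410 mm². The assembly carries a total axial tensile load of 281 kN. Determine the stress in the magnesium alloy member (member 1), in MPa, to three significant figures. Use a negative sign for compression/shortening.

A_1 = 1312 mm².
Equal strain + equilibrium ⇒ each member carries load in proportion to AE: A₁E₁ = 58650000 N, A₂E₂ = 142400000 N, ΣAE = 201100000 N.
σ₁ = P·E₁/ΣAE = 281000·44700/201100000 = 62.47 MPa.

62.5 MPa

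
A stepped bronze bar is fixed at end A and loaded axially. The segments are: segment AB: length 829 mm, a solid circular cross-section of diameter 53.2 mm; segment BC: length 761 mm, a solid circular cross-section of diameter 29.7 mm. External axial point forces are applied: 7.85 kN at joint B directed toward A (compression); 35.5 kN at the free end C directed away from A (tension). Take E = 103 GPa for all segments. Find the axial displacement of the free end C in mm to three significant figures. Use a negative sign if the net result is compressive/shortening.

0.479 mm

Internal axial forces (sectioning from the free end, tension +): N_BC = 35.5 kN, N_AB = 27.65 kN.
A_AB = 2223 mm².
A_BC = 692.8 mm².
δ_AB = 27650·829/(2223·103000) = 0.1001 mm
δ_BC = 35500·761/(692.8·103000) = 0.3786 mm
δ = Σδ_i = 0.4787 mm.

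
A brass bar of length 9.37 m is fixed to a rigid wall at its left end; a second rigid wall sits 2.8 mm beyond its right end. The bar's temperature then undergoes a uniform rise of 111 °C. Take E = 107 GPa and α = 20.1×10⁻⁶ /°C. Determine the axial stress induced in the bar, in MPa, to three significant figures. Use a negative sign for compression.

-207 MPa

Free thermal expansion αLΔT = 20.1e-6 · 9370 · 111 = 20.91 mm.
The walls engage after the gap closes; constrained expansion = 20.91 − 2.8 = 18.11 mm.
The walls impose strain ε = −(18.11)/9370 = -1.9323e-03; σ = Eε = 107000 · -1.9323e-03 = -206.8 MPa.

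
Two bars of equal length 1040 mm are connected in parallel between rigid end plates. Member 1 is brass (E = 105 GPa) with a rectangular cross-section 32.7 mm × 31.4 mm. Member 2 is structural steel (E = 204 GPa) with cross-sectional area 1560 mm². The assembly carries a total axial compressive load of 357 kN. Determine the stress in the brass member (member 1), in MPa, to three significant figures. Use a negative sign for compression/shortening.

-88.0 MPa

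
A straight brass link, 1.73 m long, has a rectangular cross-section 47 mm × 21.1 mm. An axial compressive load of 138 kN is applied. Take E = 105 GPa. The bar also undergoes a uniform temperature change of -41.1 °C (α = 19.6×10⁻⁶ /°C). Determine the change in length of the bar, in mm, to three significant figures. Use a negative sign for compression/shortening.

-3.69 mm

A = 991.7 mm².
δ_mech = NL/(AE) = -138000·1730/(991.7·105000) = -2.293 mm.
δ_thermal = αLΔT = 19.6e-6·1730·-41.1 = -1.394 mm.
δ = δ_mech + δ_thermal = -3.686 mm.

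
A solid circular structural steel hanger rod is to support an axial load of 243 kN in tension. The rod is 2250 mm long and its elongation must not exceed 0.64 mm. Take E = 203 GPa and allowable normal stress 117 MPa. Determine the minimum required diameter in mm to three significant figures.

73.2 mm

Required area A ≥ P/σ_allow = 243000/117 = 2077 mm².
For a solid circular section, d ≥ √(4A/π) = 51.42 mm.
Elongation limit: A ≥ PL/(Eδ_allow) = 243000·2250/(203000·0.64) = 4208 mm² ⇒ d ≥ 73.2 mm.
The elongation limit governs.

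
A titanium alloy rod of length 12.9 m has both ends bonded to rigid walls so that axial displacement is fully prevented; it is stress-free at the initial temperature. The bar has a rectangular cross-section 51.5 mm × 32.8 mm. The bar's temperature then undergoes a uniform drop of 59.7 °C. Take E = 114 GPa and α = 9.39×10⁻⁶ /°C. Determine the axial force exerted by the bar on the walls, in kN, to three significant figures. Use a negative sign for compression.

Free thermal expansion αLΔT = 9.39e-6 · 12900 · -59.7 = -7.232 mm.
The walls impose strain ε = −(-7.232)/12900 = 5.6058e-04; σ = Eε = 114000 · 5.6058e-04 = 63.91 MPa.
Wall reaction R = σ·A = 63.91·1689 = 108000 N = 108 kN.

108 kN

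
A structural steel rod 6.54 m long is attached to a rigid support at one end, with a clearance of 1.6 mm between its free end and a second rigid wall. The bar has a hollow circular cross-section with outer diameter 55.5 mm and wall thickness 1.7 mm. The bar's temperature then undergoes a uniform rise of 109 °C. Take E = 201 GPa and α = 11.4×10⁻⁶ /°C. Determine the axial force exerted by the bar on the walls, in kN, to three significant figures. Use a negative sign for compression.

-57.6 kN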